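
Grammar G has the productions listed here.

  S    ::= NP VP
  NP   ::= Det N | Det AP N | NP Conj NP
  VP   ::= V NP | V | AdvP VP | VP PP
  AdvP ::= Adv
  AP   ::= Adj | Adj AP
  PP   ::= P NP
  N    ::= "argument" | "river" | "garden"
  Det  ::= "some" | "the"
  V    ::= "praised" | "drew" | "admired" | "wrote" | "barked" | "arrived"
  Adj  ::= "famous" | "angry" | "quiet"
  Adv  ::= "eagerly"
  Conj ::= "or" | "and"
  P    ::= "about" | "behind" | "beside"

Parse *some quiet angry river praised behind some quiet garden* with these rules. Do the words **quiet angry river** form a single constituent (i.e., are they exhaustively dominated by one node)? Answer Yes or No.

No

[S [NP [Det some] [AP [Adj quiet] [AP [Adj angry]]] [N river]] [VP [VP [V praised]] [PP [P behind] [NP [Det some] [AP [Adj quiet]] [N garden]]]]]
The smallest constituent containing 'quiet angry river' is the NP spanning 'some quiet angry river'; no single node in the tree dominates exactly the given words.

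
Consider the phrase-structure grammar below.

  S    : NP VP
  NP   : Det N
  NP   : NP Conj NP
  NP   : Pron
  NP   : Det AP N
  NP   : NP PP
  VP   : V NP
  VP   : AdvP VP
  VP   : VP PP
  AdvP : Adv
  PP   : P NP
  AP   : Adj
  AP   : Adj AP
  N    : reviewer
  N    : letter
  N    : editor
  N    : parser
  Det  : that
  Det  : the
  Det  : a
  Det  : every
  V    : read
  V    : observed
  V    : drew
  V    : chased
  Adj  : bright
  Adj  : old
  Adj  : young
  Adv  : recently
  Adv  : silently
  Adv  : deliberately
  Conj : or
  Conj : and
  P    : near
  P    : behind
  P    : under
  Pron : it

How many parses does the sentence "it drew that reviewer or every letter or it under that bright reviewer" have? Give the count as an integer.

7

Two of the 7 distinct bracketings:
[S [NP [Pron it]] [VP [V drew] [NP [NP [Det that] [N reviewer]] [Conj or] [NP [NP [Det every] [N letter]] [Conj or] [NP [NP [Pron it]] [PP [P under] [NP [Det that] [AP [Adj bright]] [N reviewer]]]]]]]]
[S [NP [Pron it]] [VP [V drew] [NP [NP [Det that] [N reviewer]] [Conj or] [NP [NP [NP [Det every] [N letter]] [Conj or] [NP [Pron it]]] [PP [P under] [NP [Det that] [AP [Adj bright]] [N reviewer]]]]]]]
The trees differ in how a recursive rule is bracketed over the same span.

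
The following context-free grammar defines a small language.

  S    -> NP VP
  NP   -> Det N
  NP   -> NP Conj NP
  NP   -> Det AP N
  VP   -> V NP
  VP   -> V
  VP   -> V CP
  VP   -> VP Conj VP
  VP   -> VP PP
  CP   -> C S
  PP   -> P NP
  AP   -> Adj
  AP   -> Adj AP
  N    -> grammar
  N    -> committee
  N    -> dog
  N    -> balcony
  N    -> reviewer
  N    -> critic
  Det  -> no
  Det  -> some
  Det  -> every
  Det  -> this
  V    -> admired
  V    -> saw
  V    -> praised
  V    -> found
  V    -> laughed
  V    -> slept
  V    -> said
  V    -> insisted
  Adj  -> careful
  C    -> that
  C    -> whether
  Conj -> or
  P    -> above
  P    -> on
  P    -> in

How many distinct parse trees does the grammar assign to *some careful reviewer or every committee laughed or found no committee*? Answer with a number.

[S [NP [NP [Det some] [AP [Adj careful]] [N reviewer]] [Conj or] [NP [Det every] [N committee]]] [VP [VP [V laughed]] [Conj or] [VP [V found] [NP [Det no] [N committee]]]]]
No rule offers an alternative attachment or grouping for any span, so this is the only derivation.

1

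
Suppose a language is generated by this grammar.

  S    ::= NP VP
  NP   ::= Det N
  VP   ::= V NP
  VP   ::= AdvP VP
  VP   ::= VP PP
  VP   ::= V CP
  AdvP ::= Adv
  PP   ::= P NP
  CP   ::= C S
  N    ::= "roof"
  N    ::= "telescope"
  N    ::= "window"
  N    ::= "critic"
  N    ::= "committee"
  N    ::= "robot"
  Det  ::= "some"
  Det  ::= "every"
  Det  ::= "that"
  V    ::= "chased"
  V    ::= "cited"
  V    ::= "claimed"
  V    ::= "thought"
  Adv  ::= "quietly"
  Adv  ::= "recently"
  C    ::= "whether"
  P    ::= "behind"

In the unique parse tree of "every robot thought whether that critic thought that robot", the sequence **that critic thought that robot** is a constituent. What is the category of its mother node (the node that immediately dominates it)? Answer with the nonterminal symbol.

[S [NP [Det every] [N robot]] [VP [V thought] [CP [C whether] [S [NP [Det that] [N critic]] [VP [V thought] [NP [Det that] [N robot]]]]]]]
The span 'that critic thought that robot' is the S node built by S → NP VP.
Its mother is the CP built by CP → C S.

CP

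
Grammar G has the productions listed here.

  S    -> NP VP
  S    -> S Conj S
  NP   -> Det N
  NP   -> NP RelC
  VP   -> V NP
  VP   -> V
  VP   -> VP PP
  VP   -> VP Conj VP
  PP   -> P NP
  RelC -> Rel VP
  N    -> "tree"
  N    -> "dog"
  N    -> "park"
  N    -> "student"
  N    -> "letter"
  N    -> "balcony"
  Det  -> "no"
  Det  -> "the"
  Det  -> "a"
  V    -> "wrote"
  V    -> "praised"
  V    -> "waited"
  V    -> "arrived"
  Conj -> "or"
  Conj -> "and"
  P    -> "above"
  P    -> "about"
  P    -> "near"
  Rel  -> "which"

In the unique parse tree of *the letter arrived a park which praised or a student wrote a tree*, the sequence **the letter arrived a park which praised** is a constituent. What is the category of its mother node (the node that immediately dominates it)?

[S [S [NP [Det the] [N letter]] [VP [V arrived] [NP [NP [Det a] [N park]] [RelC [Rel which] [VP [V praised]]]]]] [Conj or] [S [NP [Det a] [N student]] [VP [V wrote] [NP [Det a] [N tree]]]]]
The span 'the letter arrived a park which praised' is the S node built by S → NP VP.
Its mother is the S built by S → S Conj S.

S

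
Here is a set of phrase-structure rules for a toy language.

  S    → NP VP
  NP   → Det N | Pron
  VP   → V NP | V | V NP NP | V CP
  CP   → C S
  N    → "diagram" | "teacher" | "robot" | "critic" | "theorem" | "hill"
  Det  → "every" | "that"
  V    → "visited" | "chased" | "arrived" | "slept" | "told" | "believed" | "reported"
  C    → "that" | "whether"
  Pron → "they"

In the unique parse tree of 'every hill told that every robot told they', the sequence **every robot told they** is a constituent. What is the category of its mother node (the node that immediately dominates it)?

CP

S
  NP
    Det: every
    N: hill
  VP
    V: told
    CP
      C: that
      S
        NP
          Det: every
          N: robot
        VP
          V: told
          NP
            Pron: they
The span 'every robot told they' is the S node built by S → NP VP.
Its mother is the CP built by CP → C S.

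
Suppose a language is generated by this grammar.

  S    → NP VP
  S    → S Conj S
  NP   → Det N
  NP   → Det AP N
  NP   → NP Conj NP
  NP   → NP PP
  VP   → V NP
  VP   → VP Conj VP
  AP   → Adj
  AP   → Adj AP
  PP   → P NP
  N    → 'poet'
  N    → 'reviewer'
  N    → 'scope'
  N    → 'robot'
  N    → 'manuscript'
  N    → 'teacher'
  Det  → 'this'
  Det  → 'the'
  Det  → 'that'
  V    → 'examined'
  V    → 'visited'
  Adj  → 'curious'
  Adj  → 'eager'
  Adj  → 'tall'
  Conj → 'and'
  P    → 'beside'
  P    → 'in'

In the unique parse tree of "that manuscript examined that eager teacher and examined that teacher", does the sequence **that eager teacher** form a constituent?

Yes

[S [NP [Det that] [N manuscript]] [VP [VP [V examined] [NP [Det that] [AP [Adj eager]] [N teacher]]] [Conj and] [VP [V examined] [NP [Det that] [N teacher]]]]]
The words 'that eager teacher' are exhaustively dominated by a single NP node (built by NP → Det AP N), so they form a constituent.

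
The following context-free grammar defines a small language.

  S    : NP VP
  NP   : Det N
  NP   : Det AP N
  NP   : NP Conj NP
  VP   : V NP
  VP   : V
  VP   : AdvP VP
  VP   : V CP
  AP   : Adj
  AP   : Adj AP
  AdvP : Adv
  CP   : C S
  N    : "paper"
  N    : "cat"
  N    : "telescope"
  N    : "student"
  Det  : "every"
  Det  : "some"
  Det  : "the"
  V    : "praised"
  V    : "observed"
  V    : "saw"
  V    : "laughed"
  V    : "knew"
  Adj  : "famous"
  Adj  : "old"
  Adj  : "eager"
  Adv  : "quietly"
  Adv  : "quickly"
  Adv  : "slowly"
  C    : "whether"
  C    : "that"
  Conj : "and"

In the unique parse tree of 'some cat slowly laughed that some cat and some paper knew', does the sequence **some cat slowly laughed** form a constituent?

No

[S [NP [Det some] [N cat]] [VP [AdvP [Adv slowly]] [VP [V laughed] [CP [C that] [S [NP [NP [Det some] [N cat]] [Conj and] [NP [Det some] [N paper]]] [VP [V knew]]]]]]]
The smallest constituent containing 'some cat slowly laughed' is the S spanning 'some cat slowly laughed that some cat and some paper knew'; no single node in the tree dominates exactly the given words.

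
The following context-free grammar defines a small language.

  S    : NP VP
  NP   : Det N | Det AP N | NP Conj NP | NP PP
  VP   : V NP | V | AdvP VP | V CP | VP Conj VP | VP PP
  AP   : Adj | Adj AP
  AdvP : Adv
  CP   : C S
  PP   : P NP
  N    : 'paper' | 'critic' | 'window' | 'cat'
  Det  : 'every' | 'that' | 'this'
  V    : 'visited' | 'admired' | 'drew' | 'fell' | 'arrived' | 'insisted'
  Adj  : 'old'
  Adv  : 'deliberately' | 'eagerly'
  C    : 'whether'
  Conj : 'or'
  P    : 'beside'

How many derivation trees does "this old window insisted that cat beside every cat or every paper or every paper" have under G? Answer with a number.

Two of the 7 distinct bracketings:
[S [NP [Det this] [AP [Adj old]] [N window]] [VP [V insisted] [NP [NP [NP [Det that] [N cat]] [PP [P beside] [NP [Det every] [N cat]]]] [Conj or] [NP [NP [Det every] [N paper]] [Conj or] [NP [Det every] [N paper]]]]]]
[S [NP [Det this] [AP [Adj old]] [N window]] [VP [V insisted] [NP [NP [NP [NP [Det that] [N cat]] [PP [P beside] [NP [Det every] [N cat]]]] [Conj or] [NP [Det every] [N paper]]] [Conj or] [NP [Det every] [N paper]]]]]
The trees differ in how a recursive rule is bracketed over the same span.

7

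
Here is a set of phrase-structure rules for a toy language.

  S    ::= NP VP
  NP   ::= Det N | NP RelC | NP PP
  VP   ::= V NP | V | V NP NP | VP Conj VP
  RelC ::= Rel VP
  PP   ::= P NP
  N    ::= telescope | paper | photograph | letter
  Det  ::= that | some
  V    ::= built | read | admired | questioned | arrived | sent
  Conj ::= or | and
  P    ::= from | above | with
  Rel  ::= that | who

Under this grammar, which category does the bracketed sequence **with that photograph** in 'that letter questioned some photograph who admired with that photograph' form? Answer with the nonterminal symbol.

S
  NP
    Det: that
    N: letter
  VP
    V: questioned
    NP
      NP
        NP
          Det: some
          N: photograph
        RelC
          Rel: who
          VP
            V: admired
      PP
        P: with
        NP
          Det: that
          N: photograph
The span 'with that photograph' is the PP node built by PP → P NP.

PP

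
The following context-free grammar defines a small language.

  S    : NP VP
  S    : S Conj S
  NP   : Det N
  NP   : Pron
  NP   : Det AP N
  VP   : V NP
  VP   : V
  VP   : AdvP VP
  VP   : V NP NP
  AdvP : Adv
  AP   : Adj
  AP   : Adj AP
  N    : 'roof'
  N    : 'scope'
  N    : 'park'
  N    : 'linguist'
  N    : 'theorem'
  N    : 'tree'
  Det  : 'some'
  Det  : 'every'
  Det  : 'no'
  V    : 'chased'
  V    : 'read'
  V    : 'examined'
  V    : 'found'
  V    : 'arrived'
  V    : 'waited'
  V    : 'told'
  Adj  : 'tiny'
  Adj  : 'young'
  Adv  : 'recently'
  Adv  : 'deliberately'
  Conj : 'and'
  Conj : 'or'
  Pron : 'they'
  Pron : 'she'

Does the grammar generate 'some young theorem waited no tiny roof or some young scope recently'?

Ungrammatical

For S → NP VP, the only prefix that parses as NP is 'some young theorem', but the remainder 'waited no tiny roof or some young scope recently' is not a VP under these rules. The alternative S rule S → S Conj S likewise has no satisfying split.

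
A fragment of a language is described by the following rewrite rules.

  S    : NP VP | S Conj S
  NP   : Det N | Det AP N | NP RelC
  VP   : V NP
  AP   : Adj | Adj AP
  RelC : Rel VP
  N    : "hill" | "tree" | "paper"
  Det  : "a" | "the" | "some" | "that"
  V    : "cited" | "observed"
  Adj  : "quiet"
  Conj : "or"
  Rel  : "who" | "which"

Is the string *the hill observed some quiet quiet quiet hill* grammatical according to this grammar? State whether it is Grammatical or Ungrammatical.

Grammatical

S
  NP
    Det: the
    N: hill
  VP
    V: observed
    NP
      Det: some
      AP
        Adj: quiet
        AP
          Adj: quiet
          AP
            Adj: quiet
      N: hill
Every word is introduced by a lexical rule and the phrasal rules combine the resulting categories into a single S.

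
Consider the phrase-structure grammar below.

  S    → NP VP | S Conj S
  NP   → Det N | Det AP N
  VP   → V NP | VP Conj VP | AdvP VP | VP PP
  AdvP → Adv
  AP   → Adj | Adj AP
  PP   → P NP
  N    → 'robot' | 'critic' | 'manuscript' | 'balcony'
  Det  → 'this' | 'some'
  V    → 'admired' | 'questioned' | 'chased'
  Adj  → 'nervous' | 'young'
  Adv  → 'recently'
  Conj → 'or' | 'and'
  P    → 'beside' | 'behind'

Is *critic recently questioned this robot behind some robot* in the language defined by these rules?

For S → NP VP, no prefix of the string parses as an NP. The alternative S rule S → S Conj S likewise has no satisfying split.

Ungrammatical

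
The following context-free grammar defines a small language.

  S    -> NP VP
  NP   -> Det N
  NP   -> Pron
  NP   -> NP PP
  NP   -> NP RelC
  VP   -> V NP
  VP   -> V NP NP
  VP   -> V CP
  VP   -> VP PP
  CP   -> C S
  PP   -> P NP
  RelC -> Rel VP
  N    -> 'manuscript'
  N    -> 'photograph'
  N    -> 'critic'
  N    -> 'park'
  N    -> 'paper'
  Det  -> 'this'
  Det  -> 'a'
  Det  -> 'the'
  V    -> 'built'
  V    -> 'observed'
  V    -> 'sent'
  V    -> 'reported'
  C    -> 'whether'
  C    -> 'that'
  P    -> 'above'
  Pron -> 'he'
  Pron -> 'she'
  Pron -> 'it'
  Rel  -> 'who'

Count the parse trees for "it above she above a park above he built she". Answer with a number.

5

Two of the 5 distinct bracketings:
[S [NP [NP [Pron it]] [PP [P above] [NP [NP [Pron she]] [PP [P above] [NP [NP [Det a] [N park]] [PP [P above] [NP [Pron he]]]]]]]] [VP [V built] [NP [Pron she]]]]
[S [NP [NP [Pron it]] [PP [P above] [NP [NP [NP [Pron she]] [PP [P above] [NP [Det a] [N park]]]] [PP [P above] [NP [Pron he]]]]]] [VP [V built] [NP [Pron she]]]]
The trees differ in how a recursive rule is bracketed over the same span.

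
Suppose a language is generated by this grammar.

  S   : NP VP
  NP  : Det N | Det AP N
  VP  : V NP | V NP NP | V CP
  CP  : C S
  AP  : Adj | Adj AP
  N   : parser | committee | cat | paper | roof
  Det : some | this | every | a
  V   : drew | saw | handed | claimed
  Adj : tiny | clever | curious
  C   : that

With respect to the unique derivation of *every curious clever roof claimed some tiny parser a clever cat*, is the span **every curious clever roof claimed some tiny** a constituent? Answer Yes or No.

No

[S [NP [Det every] [AP [Adj curious] [AP [Adj clever]]] [N roof]] [VP [V claimed] [NP [Det some] [AP [Adj tiny]] [N parser]] [NP [Det a] [AP [Adj clever]] [N cat]]]]
The smallest constituent containing 'every curious clever roof claimed some tiny' is the S spanning 'every curious clever roof claimed some tiny parser a clever cat'; no single node in the tree dominates exactly the given words.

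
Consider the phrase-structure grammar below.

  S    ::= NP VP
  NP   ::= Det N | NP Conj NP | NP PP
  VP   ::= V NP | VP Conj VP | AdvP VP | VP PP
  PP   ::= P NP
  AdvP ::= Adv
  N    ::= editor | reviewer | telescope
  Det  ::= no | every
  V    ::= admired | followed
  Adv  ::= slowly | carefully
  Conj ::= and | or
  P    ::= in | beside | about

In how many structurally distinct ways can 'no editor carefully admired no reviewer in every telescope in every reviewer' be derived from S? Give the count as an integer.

9

Two of the 9 distinct bracketings:
[S [NP [Det no] [N editor]] [VP [AdvP [Adv carefully]] [VP [V admired] [NP [NP [Det no] [N reviewer]] [PP [P in] [NP [NP [Det every] [N telescope]] [PP [P in] [NP [Det every] [N reviewer]]]]]]]]]
[S [NP [Det no] [N editor]] [VP [AdvP [Adv carefully]] [VP [V admired] [NP [NP [NP [Det no] [N reviewer]] [PP [P in] [NP [Det every] [N telescope]]]] [PP [P in] [NP [Det every] [N reviewer]]]]]]]
The trees differ in how a recursive rule is bracketed over the same span.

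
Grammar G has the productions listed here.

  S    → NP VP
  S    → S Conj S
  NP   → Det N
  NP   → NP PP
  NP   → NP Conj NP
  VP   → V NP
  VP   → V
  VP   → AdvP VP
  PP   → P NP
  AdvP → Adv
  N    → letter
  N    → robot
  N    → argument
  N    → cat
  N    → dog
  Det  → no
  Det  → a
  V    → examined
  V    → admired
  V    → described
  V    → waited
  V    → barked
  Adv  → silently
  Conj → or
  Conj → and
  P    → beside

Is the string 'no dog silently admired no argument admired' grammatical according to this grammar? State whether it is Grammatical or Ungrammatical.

For S → NP VP, the only prefix that parses as NP is 'no dog', but the remainder 'silently admired no argument admired' is not a VP under these rules. The alternative S rule S → S Conj S likewise has no satisfying split.

Ungrammatical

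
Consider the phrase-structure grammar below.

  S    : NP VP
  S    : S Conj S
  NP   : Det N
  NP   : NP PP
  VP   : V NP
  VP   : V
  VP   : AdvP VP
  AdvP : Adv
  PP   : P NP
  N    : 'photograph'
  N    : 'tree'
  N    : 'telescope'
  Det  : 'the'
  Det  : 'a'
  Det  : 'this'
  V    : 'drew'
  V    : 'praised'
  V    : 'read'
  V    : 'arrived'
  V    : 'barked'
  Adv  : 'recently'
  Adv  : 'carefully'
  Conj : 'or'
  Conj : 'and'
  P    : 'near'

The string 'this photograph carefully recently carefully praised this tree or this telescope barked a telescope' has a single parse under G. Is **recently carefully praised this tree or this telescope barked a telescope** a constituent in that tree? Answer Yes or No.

[S [S [NP [Det this] [N photograph]] [VP [AdvP [Adv carefully]] [VP [AdvP [Adv recently]] [VP [AdvP [Adv carefully]] [VP [V praised] [NP [Det this] [N tree]]]]]]] [Conj or] [S [NP [Det this] [N telescope]] [VP [V barked] [NP [Det a] [N telescope]]]]]
The smallest constituent containing 'recently carefully praised this tree or this telescope barked a telescope' is the S spanning 'this photograph carefully recently carefully praised this tree or this telescope barked a telescope'; no single node in the tree dominates exactly the given words.

No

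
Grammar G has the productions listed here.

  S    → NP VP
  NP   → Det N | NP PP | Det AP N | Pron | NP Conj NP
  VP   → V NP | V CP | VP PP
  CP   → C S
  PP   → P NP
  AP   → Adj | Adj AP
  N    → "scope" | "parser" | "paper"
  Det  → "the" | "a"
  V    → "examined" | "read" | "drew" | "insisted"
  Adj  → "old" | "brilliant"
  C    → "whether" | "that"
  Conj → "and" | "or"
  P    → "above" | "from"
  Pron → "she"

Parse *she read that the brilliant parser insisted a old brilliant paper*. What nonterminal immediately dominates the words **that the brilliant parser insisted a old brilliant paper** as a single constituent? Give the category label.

CP

[S [NP [Pron she]] [VP [V read] [CP [C that] [S [NP [Det the] [AP [Adj brilliant]] [N parser]] [VP [V insisted] [NP [Det a] [AP [Adj old] [AP [Adj brilliant]]] [N paper]]]]]]]
The span 'that the brilliant parser insisted a old brilliant paper' is the CP node built by CP → C S.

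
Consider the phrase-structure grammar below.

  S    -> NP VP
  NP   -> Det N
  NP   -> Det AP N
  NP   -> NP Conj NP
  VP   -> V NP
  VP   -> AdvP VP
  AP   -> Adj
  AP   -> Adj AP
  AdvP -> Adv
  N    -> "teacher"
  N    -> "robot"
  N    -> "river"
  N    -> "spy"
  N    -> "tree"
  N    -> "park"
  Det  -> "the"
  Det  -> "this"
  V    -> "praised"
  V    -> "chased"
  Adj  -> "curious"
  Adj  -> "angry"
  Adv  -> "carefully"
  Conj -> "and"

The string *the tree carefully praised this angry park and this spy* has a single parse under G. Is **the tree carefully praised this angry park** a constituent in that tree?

[S [NP [Det the] [N tree]] [VP [AdvP [Adv carefully]] [VP [V praised] [NP [NP [Det this] [AP [Adj angry]] [N park]] [Conj and] [NP [Det this] [N spy]]]]]]
The smallest constituent containing 'the tree carefully praised this angry park' is the S spanning 'the tree carefully praised this angry park and this spy'; no single node in the tree dominates exactly the given words.

No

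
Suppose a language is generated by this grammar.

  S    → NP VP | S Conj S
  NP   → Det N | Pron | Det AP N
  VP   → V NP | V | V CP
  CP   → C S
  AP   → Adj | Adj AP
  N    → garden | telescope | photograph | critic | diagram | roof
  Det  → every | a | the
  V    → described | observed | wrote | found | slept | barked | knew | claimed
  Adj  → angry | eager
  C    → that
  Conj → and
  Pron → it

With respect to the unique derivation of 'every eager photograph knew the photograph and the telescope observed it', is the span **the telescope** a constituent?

Yes

[S [S [NP [Det every] [AP [Adj eager]] [N photograph]] [VP [V knew] [NP [Det the] [N photograph]]]] [Conj and] [S [NP [Det the] [N telescope]] [VP [V observed] [NP [Pron it]]]]]
The words 'the telescope' are exhaustively dominated by a single NP node (built by NP → Det N), so they form a constituent.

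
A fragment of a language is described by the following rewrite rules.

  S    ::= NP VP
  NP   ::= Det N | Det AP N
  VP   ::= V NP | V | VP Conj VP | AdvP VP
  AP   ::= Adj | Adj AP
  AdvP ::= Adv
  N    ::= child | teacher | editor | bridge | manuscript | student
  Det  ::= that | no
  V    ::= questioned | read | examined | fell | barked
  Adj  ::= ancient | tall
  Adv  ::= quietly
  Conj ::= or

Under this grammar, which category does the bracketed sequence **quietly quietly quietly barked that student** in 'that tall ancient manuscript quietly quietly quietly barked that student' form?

VP

S
  NP
    Det: that
    AP
      Adj: tall
      AP
        Adj: ancient
    N: manuscript
  VP
    AdvP
      Adv: quietly
    VP
      AdvP
        Adv: quietly
      VP
        AdvP
          Adv: quietly
        VP
          V: barked
          NP
            Det: that
            N: student
The span 'quietly quietly quietly barked that student' is the VP node built by VP → AdvP VP.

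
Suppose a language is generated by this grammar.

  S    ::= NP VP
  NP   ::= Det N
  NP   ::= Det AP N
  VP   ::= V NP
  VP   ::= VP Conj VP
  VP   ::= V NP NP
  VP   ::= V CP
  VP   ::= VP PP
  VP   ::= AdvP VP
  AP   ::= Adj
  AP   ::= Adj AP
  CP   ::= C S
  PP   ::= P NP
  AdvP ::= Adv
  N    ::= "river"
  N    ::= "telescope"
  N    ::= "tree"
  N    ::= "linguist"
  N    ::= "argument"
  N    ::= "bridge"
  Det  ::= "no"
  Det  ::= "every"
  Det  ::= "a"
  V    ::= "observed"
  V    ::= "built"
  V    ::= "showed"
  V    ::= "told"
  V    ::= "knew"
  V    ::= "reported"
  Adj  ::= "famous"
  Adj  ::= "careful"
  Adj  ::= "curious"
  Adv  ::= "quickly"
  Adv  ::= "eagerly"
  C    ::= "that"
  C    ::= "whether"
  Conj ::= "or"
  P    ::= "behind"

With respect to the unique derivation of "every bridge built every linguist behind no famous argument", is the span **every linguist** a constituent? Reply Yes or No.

[S [NP [Det every] [N bridge]] [VP [VP [V built] [NP [Det every] [N linguist]]] [PP [P behind] [NP [Det no] [AP [Adj famous]] [N argument]]]]]
The words 'every linguist' are exhaustively dominated by a single NP node (built by NP → Det N), so they form a constituent.

Yes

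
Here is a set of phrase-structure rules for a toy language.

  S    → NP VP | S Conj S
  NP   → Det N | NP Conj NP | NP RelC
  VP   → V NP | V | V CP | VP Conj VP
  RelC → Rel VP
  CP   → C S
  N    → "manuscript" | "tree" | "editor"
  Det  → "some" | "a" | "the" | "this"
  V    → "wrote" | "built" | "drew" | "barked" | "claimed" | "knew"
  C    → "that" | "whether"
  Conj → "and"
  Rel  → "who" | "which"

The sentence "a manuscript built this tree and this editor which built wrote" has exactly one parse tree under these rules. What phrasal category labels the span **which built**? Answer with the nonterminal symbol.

S
  S
    NP
      Det: a
      N: manuscript
    VP
      V: built
      NP
        Det: this
        N: tree
  Conj: and
  S
    NP
      NP
        Det: this
        N: editor
      RelC
        Rel: which
        VP
          V: built
    VP
      V: wrote
The span 'which built' is the RelC node built by RelC → Rel VP.

RelC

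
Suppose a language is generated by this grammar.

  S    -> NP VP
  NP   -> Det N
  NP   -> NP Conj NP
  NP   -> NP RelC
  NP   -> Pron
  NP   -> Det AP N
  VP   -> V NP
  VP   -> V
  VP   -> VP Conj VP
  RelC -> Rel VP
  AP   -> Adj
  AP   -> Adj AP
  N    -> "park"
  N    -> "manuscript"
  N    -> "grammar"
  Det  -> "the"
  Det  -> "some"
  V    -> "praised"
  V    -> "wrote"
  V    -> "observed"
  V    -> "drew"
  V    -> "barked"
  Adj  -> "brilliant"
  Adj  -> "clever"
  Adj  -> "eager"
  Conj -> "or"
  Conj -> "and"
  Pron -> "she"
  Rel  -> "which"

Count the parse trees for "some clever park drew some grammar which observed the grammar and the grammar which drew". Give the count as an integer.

Two of the 5 distinct bracketings:
[S [NP [Det some] [AP [Adj clever]] [N park]] [VP [V drew] [NP [NP [NP [Det some] [N grammar]] [RelC [Rel which] [VP [V observed] [NP [Det the] [N grammar]]]]] [Conj and] [NP [NP [Det the] [N grammar]] [RelC [Rel which] [VP [V drew]]]]]]]
[S [NP [Det some] [AP [Adj clever]] [N park]] [VP [V drew] [NP [NP [Det some] [N grammar]] [RelC [Rel which] [VP [V observed] [NP [NP [Det the] [N grammar]] [Conj and] [NP [NP [Det the] [N grammar]] [RelC [Rel which] [VP [V drew]]]]]]]]]]
The trees differ in how a recursive rule is bracketed over the same span.

5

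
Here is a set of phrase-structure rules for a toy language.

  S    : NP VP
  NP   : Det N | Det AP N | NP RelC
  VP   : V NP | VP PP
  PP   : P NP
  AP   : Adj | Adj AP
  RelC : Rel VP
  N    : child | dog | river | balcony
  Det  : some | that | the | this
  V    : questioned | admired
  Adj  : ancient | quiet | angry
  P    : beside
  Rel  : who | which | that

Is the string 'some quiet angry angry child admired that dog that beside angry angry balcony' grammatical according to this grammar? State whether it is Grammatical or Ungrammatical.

A Det/Rel word can never sit immediately before a P word in any string this grammar generates, so the substring 'that beside' rules out a derivation.

Ungrammatical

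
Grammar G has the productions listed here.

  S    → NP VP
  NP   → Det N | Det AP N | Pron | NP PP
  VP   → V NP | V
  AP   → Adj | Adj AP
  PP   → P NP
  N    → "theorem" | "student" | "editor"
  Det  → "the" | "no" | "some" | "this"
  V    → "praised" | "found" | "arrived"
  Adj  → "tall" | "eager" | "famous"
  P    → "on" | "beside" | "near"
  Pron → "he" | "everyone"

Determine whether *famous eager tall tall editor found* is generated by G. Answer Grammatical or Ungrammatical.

For S → NP VP, no prefix of the string parses as an NP.

Ungrammatical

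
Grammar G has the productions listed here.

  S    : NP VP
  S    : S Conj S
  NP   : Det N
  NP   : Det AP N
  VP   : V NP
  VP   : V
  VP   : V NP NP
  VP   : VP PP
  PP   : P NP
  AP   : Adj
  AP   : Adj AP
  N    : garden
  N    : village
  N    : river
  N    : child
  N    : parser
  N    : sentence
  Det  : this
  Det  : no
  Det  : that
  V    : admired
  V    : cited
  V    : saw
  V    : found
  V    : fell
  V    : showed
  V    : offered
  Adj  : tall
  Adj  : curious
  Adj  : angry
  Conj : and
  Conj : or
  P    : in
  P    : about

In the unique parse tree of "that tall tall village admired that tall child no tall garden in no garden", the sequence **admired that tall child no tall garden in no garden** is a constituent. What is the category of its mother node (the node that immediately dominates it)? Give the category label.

[S [NP [Det that] [AP [Adj tall] [AP [Adj tall]]] [N village]] [VP [VP [V admired] [NP [Det that] [AP [Adj tall]] [N child]] [NP [Det no] [AP [Adj tall]] [N garden]]] [PP [P in] [NP [Det no] [N garden]]]]]
The span 'admired that tall child no tall garden in no garden' is the VP node built by VP → VP PP.
Its mother is the S built by S → NP VP.

S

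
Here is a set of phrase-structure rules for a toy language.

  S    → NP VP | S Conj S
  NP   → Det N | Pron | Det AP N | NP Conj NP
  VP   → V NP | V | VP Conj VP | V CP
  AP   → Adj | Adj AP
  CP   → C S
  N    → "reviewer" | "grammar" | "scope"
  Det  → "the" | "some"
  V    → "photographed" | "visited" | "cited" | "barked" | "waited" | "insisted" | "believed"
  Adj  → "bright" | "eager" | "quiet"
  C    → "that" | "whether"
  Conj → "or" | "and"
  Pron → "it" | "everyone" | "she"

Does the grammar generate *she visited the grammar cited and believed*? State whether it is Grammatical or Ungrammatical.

For S → NP VP, the only prefix that parses as NP is 'she', but the remainder 'visited the grammar cited and believed' is not a VP under these rules. The alternative S rule S → S Conj S likewise has no satisfying split.

Ungrammatical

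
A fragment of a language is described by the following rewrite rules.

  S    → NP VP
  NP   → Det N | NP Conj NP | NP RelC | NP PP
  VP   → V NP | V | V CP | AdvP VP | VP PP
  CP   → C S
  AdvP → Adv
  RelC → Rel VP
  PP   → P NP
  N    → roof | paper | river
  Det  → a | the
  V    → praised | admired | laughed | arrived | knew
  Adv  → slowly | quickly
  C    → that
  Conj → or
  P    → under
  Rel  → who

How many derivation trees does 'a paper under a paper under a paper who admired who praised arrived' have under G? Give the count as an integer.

9

Two of the 9 distinct bracketings:
[S [NP [NP [NP [NP [Det a] [N paper]] [PP [P under] [NP [NP [Det a] [N paper]] [PP [P under] [NP [Det a] [N paper]]]]]] [RelC [Rel who] [VP [V admired]]]] [RelC [Rel who] [VP [V praised]]]] [VP [V arrived]]]
[S [NP [NP [NP [NP [NP [Det a] [N paper]] [PP [P under] [NP [Det a] [N paper]]]] [PP [P under] [NP [Det a] [N paper]]]] [RelC [Rel who] [VP [V admired]]]] [RelC [Rel who] [VP [V praised]]]] [VP [V arrived]]]
The trees differ in how a recursive rule is bracketed over the same span.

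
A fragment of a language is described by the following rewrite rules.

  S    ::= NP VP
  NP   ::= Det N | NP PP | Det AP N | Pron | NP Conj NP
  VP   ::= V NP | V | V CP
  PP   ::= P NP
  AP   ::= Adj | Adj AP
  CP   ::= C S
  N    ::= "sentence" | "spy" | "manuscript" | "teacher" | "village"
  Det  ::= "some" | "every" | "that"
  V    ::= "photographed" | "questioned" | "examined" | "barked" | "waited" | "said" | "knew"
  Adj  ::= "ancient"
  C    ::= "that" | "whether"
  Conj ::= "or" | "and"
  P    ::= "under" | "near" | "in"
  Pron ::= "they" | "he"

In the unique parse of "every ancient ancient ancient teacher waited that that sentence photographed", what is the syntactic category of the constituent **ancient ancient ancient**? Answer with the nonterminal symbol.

AP

[S [NP [Det every] [AP [Adj ancient] [AP [Adj ancient] [AP [Adj ancient]]]] [N teacher]] [VP [V waited] [CP [C that] [S [NP [Det that] [N sentence]] [VP [V photographed]]]]]]
The span 'ancient ancient ancient' is the AP node built by AP → Adj AP.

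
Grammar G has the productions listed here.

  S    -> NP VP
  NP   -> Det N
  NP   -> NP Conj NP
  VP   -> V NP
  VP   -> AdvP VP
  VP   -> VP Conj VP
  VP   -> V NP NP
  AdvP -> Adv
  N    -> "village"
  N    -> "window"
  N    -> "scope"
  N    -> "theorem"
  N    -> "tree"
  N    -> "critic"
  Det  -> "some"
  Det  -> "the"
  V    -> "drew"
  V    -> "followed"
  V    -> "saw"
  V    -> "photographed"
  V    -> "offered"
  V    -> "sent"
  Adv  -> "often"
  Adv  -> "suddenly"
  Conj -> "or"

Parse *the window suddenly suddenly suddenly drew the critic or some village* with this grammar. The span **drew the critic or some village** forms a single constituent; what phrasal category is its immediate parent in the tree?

S
  NP
    Det: the
    N: window
  VP
    AdvP
      Adv: suddenly
    VP
      AdvP
        Adv: suddenly
      VP
        AdvP
          Adv: suddenly
        VP
          V: drew
          NP
            NP
              Det: the
              N: critic
            Conj: or
            NP
              Det: some
              N: village
The span 'drew the critic or some village' is the VP node built by VP → V NP.
Its mother is the VP built by VP → AdvP VP.

VP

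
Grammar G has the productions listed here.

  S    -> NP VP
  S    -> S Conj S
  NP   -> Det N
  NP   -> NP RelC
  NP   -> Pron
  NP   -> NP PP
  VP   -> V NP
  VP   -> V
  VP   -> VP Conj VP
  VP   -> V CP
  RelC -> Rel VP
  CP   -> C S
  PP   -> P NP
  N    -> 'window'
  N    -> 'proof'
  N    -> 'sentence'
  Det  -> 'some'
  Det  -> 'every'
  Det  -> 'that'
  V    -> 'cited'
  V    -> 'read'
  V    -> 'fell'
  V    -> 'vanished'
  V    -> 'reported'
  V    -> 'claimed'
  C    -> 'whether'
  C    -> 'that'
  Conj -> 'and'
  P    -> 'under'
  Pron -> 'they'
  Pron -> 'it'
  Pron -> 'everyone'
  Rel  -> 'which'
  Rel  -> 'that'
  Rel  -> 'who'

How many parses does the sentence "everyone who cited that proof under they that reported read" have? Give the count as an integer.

5

Two of the 5 distinct bracketings:
[S [NP [NP [Pron everyone]] [RelC [Rel who] [VP [V cited] [NP [NP [NP [Det that] [N proof]] [PP [P under] [NP [Pron they]]]] [RelC [Rel that] [VP [V reported]]]]]]] [VP [V read]]]
[S [NP [NP [Pron everyone]] [RelC [Rel who] [VP [V cited] [NP [NP [Det that] [N proof]] [PP [P under] [NP [NP [Pron they]] [RelC [Rel that] [VP [V reported]]]]]]]]] [VP [V read]]]
The trees differ in how a recursive rule is bracketed over the same span.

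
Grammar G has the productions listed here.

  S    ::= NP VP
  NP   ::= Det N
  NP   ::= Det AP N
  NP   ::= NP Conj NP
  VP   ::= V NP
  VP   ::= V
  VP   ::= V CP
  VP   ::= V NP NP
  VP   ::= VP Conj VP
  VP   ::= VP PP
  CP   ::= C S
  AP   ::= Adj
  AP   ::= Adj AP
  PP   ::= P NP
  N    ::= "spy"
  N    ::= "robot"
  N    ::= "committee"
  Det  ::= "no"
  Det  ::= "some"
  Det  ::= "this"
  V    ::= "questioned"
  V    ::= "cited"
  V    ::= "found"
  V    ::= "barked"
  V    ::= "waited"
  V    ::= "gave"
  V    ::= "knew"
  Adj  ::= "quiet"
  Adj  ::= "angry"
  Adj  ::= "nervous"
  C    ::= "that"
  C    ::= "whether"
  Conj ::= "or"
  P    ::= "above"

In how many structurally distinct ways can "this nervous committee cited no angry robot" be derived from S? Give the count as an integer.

1

[S [NP [Det this] [AP [Adj nervous]] [N committee]] [VP [V cited] [NP [Det no] [AP [Adj angry]] [N robot]]]]
No rule offers an alternative attachment or grouping for any span, so this is the only derivation.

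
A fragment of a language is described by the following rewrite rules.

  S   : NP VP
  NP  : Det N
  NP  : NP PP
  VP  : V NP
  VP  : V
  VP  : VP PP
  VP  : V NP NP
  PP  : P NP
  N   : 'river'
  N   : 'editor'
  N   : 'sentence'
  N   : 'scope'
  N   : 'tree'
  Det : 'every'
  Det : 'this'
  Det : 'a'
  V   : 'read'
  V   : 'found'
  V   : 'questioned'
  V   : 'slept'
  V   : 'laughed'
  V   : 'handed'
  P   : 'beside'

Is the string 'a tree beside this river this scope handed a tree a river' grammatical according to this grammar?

For S → NP VP, every NP-prefix leaves a non-VP remainder: after 'a tree' the remainder is not a VP; after 'a tree beside this river' the remainder is not a VP.

Ungrammatical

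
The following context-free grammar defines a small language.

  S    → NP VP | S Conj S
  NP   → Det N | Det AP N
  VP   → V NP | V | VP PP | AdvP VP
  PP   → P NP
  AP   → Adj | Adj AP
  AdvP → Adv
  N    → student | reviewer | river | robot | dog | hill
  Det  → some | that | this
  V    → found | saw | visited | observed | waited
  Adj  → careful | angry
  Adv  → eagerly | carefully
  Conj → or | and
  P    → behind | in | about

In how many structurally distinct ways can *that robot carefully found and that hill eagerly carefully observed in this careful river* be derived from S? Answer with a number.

Two of the 3 distinct bracketings:
[S [S [NP [Det that] [N robot]] [VP [AdvP [Adv carefully]] [VP [V found]]]] [Conj and] [S [NP [Det that] [N hill]] [VP [VP [AdvP [Adv eagerly]] [VP [AdvP [Adv carefully]] [VP [V observed]]]] [PP [P in] [NP [Det this] [AP [Adj careful]] [N river]]]]]]
[S [S [NP [Det that] [N robot]] [VP [AdvP [Adv carefully]] [VP [V found]]]] [Conj and] [S [NP [Det that] [N hill]] [VP [AdvP [Adv eagerly]] [VP [VP [AdvP [Adv carefully]] [VP [V observed]]] [PP [P in] [NP [Det this] [AP [Adj careful]] [N river]]]]]]]
The trees differ in how a recursive rule is bracketed over the same span.

3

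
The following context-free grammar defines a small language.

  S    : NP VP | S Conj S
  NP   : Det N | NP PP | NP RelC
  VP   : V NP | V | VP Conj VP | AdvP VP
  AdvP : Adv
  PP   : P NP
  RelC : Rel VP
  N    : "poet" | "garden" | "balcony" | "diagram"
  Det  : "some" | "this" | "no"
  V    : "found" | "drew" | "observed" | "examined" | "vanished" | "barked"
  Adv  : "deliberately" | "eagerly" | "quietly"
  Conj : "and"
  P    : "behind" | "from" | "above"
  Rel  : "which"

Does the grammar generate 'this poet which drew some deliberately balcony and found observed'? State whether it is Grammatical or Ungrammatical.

A Det word can never sit immediately before an Adv word in any string this grammar generates, so the substring 'some deliberately' rules out a derivation.

Ungrammatical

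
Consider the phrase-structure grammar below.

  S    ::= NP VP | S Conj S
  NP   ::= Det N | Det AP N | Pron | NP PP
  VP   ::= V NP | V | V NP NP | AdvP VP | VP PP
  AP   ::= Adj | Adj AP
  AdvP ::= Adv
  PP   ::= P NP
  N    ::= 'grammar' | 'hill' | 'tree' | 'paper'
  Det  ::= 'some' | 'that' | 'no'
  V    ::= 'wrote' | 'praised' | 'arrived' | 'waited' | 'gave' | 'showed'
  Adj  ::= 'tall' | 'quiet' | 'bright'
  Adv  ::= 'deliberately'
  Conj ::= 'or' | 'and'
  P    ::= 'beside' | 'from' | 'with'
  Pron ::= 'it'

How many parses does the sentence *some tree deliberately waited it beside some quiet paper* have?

Two of the 3 distinct bracketings:
[S [NP [Det some] [N tree]] [VP [AdvP [Adv deliberately]] [VP [V waited] [NP [NP [Pron it]] [PP [P beside] [NP [Det some] [AP [Adj quiet]] [N paper]]]]]]]
[S [NP [Det some] [N tree]] [VP [AdvP [Adv deliberately]] [VP [VP [V waited] [NP [Pron it]]] [PP [P beside] [NP [Det some] [AP [Adj quiet]] [N paper]]]]]]
The difference turns on whether NP → NP PP is used at the relevant span, versus an alternative expansion of NP.

3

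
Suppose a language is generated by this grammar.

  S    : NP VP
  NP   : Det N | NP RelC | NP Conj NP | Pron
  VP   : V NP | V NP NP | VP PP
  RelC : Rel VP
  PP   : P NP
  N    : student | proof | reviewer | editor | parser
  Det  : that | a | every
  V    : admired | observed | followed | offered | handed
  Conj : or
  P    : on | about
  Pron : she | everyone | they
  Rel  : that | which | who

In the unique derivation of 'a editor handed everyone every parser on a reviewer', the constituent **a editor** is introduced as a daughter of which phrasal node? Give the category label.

S

[S [NP [Det a] [N editor]] [VP [VP [V handed] [NP [Pron everyone]] [NP [Det every] [N parser]]] [PP [P on] [NP [Det a] [N reviewer]]]]]
The span 'a editor' is the NP node built by NP → Det N.
Its mother is the S built by S → NP VP.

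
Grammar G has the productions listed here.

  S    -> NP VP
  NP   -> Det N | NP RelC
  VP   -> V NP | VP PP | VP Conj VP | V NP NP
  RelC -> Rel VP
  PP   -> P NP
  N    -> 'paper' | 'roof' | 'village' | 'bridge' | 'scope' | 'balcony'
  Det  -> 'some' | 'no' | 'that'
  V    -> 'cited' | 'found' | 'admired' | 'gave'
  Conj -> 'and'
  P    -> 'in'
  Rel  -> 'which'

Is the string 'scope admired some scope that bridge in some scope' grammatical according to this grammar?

Ungrammatical

For S → NP VP, no prefix of the string parses as an NP.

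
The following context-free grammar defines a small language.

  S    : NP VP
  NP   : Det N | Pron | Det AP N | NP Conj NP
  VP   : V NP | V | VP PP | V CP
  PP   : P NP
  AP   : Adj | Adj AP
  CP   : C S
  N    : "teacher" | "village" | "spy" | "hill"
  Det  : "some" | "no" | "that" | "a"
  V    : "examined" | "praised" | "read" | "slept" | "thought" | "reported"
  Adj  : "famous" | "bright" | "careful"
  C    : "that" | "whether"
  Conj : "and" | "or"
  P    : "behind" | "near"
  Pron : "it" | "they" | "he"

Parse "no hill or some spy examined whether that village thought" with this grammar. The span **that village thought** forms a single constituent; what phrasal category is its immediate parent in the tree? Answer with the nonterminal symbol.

CP

[S [NP [NP [Det no] [N hill]] [Conj or] [NP [Det some] [N spy]]] [VP [V examined] [CP [C whether] [S [NP [Det that] [N village]] [VP [V thought]]]]]]
The span 'that village thought' is the S node built by S → NP VP.
Its mother is the CP built by CP → C S.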